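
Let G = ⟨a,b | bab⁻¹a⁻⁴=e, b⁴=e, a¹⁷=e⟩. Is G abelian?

a·b = ab but b·a = a⁴b, so a·b ≠ b·a and G is not abelian.

Answer: No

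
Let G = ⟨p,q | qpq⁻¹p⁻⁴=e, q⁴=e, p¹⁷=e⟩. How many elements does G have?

Enumerate words in the generators, reducing via the relations: the distinct elements are
  {e, p, q, pq, p², p³, p⁴, p⁵, p⁶, p⁷, p⁸, p⁹, q², q³, pq², pq³, p²q, p³q, p¹², p¹³, p¹¹, p¹⁰, p¹⁴, p¹⁵, p¹⁶, p⁴q, p⁵q, p⁶q, p⁷q, p⁸q, p⁹q, p²q², p²q³, p³q², p³q³, p¹²q, p¹³q, p¹¹q, p¹⁰q, p¹⁴q, p¹⁵q, p¹⁶q, p⁴q², p⁴q³, p⁵q², p⁵q³, p⁶q², p⁶q³, p⁷q², p⁷q³, p⁸q², p⁸q³, p⁹q², p⁹q³, p¹²q², p¹²q³, p¹³q², p¹³q³, p¹¹q², p¹¹q³, p¹⁰q², p¹⁰q³, p¹⁴q², p¹⁴q³, p¹⁵q², p¹⁵q³, p¹⁶q², p¹⁶q³}.
No further products give new elements, so |G| = 68.

Answer: 68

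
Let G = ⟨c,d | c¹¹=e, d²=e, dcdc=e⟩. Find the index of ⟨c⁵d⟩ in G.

First find ord(c⁵d) by computing successive powers:
  (c⁵d)¹ = c⁵d, (c⁵d)² = e.
So |⟨c⁵d⟩| = ord(c⁵d) = 2. With |G| = 22, by Lagrange [G : ⟨c⁵d⟩] = 22/2 = 11.

Answer: 11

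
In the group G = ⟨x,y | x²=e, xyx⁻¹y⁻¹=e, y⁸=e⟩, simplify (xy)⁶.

Compute successive powers of (xy), reducing at each step:
  (xy)²: (xy) · x = y;   y · y = y²
  (xy)³: (y²) · x = xy²;   (xy²) · y = xy³
  (xy)⁴: (xy³) · x = y³;   (y³) · y = y⁴
  (xy)⁵: (y⁴) · x = xy⁴;   (xy⁴) · y = xy⁵
  (xy)⁶: (xy⁵) · x = y⁵;   (y⁵) · y = y⁶

Answer: y⁶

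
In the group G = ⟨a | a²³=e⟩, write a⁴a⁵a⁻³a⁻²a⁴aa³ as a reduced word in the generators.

Multiply left to right, reducing at each step:
  (a⁴) · a⁵ = a⁹
  (a⁹) · a⁻³ = a⁶
  (a⁶) · a⁻² = a⁴
  (a⁴) · a⁴ = a⁸
  (a⁸) · a = a⁹
  (a⁹) · a³ = a¹²

Answer: a¹²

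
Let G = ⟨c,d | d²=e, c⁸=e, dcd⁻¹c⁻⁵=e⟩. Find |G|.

Enumerate words in the generators, reducing via the relations: the distinct elements are
  {c, d, e, cd, c², c³, c⁴, c⁵, c⁶, c⁷, c²d, c³d, c⁴d, c⁵d, c⁶d, c⁷d}.
No further products give new elements, so |G| = 16.

Answer: 16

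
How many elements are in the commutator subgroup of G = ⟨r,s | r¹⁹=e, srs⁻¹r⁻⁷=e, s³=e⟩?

G' = [G, G] is generated by all commutators. The generator-pair commutators are: [r, s] = r¹³.
The subgroup they normally generate is {e, r, r², r³, r⁴, r⁵, r⁶, r⁷, r⁸, r⁹, r¹⁰, r¹¹, r¹², r¹³, r¹⁴, r¹⁵, r¹⁶, r¹⁷, r¹⁸}, of order 19.
Check: |G/G'| = 57/19 = 3 is the order of the abelianisation.

Answer: 19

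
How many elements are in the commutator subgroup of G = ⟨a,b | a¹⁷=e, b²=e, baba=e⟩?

G' = [G, G] is generated by all commutators. The generator-pair commutators are: [a, b] = a².
The subgroup they normally generate is {e, a, a², a³, a⁴, a⁵, a⁶, a⁷, a⁸, a⁹, a¹⁰, a¹¹, a¹², a¹³, a¹⁴, a¹⁵, a¹⁶}, of order 17.
Check: |G/G'| = 34/17 = 2 is the order of the abelianisation.

Answer: 17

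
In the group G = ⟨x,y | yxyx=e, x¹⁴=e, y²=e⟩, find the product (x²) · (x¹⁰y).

Compute (x²) · (x¹⁰y) by multiplying left to right and reducing via the relations at each step:
  (x²) · x¹⁰ = x¹²
  (x¹²) · y = x¹²y

Answer: x¹²y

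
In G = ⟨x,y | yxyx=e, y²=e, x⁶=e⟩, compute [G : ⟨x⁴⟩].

First find ord(x⁴) by computing successive powers:
  (x⁴)¹ = x⁴, (x⁴)² = x², (x⁴)³ = e.
So |⟨x⁴⟩| = ord(x⁴) = 3. With |G| = 12, by Lagrange [G : ⟨x⁴⟩] = 12/3 = 4.

Answer: 4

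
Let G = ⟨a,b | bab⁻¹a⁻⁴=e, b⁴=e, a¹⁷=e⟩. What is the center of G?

An element z ∈ Z(G) iff z commutes with every generator.
For example e is central: e·a = a = a·e; e·b = b = b·e.
Whereas a ∉ Z(G) since a·b = ab ≠ a⁴b = b·a.
Checking each of the 68 elements this way gives Z(G) = {e}, of order 1.

Answer: {e}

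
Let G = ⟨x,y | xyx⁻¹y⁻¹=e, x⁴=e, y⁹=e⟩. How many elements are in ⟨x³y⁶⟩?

|⟨x³y⁶⟩| equals the order of x³y⁶. Compute successive powers until reaching e:
  (x³y⁶)¹ = x³y⁶, (x³y⁶)² = x²y³, (x³y⁶)³ = x, (x³y⁶)⁴ = y⁶, (x³y⁶)⁵ = x³y³, (x³y⁶)⁶ = x², (x³y⁶)⁷ = xy⁶, (x³y⁶)⁸ = y³, (x³y⁶)⁹ = x³, (x³y⁶)¹⁰ = x²y⁶, (x³y⁶)¹¹ = xy³, (x³y⁶)¹² = e.
The smallest positive k with (x³y⁶)ᵏ = e is 12, so |⟨x³y⁶⟩| = 12.

Answer: 12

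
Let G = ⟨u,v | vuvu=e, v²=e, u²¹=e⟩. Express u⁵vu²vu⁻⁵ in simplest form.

Multiply left to right, reducing at each step:
  (u⁵) · v = u⁵v
  (u⁵v) · u² = u³v
  (u³v) · v = u³
  (u³) · u⁻⁵ = u¹⁹

Answer: u¹⁹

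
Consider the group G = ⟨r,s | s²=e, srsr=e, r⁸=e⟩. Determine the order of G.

Enumerate words in the generators, reducing via the relations: the distinct elements are
  {e, r, s, rs, r², r³, r⁴, r⁵, r⁶, r⁷, r²s, r³s, r⁴s, r⁵s, r⁶s, r⁷s}.
No further products give new elements, so |G| = 16.

Answer: 16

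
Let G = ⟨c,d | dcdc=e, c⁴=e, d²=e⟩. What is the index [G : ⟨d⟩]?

First find ord(d) by computing successive powers:
  d¹ = d, d² = e.
So |⟨d⟩| = ord(d) = 2. With |G| = 8, by Lagrange [G : ⟨d⟩] = 8/2 = 4.

Answer: 4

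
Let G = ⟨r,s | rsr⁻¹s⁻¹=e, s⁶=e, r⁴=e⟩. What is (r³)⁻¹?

The order of (r³) is 4 (smallest k with (r³)ᵏ = e), so (r³)⁻¹ = (r³)³ = r.
Check: (r³) · r → (r³) · r = e, giving e as required.

Answer: r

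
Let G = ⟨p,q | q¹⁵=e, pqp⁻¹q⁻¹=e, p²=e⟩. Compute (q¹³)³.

Compute successive powers of (q¹³), reducing at each step:
  (q¹³)²: (q¹³) · q¹³ = q¹¹
  (q¹³)³: (q¹¹) · q¹³ = q⁹

Answer: q⁹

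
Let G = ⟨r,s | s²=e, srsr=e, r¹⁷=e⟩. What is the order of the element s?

Compute successive powers until reaching e:
  s¹ = s, s² = e.
The smallest positive k with sᵏ = e is 2.

Answer: 2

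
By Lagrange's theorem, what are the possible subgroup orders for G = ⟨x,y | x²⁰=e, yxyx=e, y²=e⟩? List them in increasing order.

|G| = 40 = 2³ · 5. By Lagrange's theorem the order of any subgroup divides 40; the divisors of 40 are 1, 2, 4, 5, 8, 10, 20, 40.

Answer: 1, 2, 4, 5, 8, 10, 20, 40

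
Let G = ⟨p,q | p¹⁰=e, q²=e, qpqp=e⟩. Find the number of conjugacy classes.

The conjugacy classes (representative and size) are:
  [e] (size 1), [p] (size 2), [p²] (size 2), [p³] (size 2), [p⁴] (size 2), [p⁵] (size 1), [p²q] (size 5), [p³q] (size 5).
Class equation: 1 + 2 + 2 + 2 + 2 + 1 + 5 + 5 = 20 = |G|. So G has 8 conjugacy classes.

Answer: 8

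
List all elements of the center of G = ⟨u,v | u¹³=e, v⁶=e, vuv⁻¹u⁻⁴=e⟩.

An element z ∈ Z(G) iff z commutes with every generator.
For example e is central: e·u = u = u·e; e·v = v = v·e.
Whereas u ∉ Z(G) since u·v = uv ≠ u⁴v = v·u.
Checking each of the 78 elements this way gives Z(G) = {e}, of order 1.

Answer: {e}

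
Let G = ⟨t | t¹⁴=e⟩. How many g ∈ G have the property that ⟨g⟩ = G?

G is cyclic of order 14. An element generates G iff its order is 14, and a cyclic group of order 14 has exactly φ(14) = 6 such elements.

Answer: 6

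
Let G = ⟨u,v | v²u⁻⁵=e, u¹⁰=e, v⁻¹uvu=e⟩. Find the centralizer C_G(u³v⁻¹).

⟨u³v⁻¹⟩ ⊆ C_G(u³v⁻¹) since powers of u³v⁻¹ commute with u³v⁻¹; so |C_G(u³v⁻¹)| ≥ |⟨u³v⁻¹⟩| = 4.
By orbit–stabilizer, |C_G(u³v⁻¹)| = |G| / |conj. class of u³v⁻¹| = 20 / 5 = 4.
The 4 elements commuting with u³v⁻¹ are {e, u⁵, u³v, u³v⁻¹}.

Answer: {e, u⁵, u³v, u³v⁻¹}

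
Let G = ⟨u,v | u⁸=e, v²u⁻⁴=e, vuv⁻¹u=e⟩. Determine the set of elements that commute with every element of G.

An element z ∈ Z(G) iff z commutes with every generator.
For example u⁴ is central: (u⁴)·u = u⁵ = u·(u⁴); (u⁴)·v = v⁻¹ = v·(u⁴).
Whereas u ∉ Z(G) since u·v = uv ≠ u³v⁻¹ = v·u.
Checking each of the 16 elements this way gives Z(G) = {e, u⁴}, of order 2.

Answer: {e, u⁴}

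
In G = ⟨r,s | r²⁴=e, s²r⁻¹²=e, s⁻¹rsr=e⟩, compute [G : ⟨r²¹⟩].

First find ord(r²¹) by computing successive powers:
  (r²¹)¹ = r²¹, (r²¹)² = r¹⁸, (r²¹)³ = r¹⁵, (r²¹)⁴ = r¹², (r²¹)⁵ = r⁹, (r²¹)⁶ = r⁶, (r²¹)⁷ = r³, (r²¹)⁸ = e.
So |⟨r²¹⟩| = ord(r²¹) = 8. With |G| = 48, by Lagrange [G : ⟨r²¹⟩] = 48/8 = 6.

Answer: 6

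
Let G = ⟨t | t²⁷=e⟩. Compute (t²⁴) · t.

Compute (t²⁴) · t by multiplying left to right and reducing via the relations at each step:
  (t²⁴) · t = t²⁵

Answer: t²⁵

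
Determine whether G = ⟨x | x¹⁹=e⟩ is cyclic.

|G| = 19. The element x has order 19 (its powers give 19 distinct elements), so ⟨x⟩ = G and G is cyclic.

Answer: Yes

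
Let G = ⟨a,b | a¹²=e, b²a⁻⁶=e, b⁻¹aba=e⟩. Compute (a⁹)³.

Compute successive powers of (a⁹), reducing at each step:
  (a⁹)²: (a⁹) · a⁹ = a⁶
  (a⁹)³: (a⁶) · a⁹ = a³

Answer: a³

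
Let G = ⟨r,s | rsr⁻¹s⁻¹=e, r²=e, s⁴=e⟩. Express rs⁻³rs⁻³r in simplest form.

Multiply left to right, reducing at each step:
  r · s⁻³ = rs
  (rs) · r = s
  s · s⁻³ = s²
  (s²) · r = rs²

Answer: rs²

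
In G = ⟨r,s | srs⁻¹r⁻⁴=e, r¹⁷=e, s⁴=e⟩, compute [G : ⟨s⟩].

First find ord(s) by computing successive powers:
  s¹ = s, s² = s², s³ = s³, s⁴ = e.
So |⟨s⟩| = ord(s) = 4. With |G| = 68, by Lagrange [G : ⟨s⟩] = 68/4 = 17.

Answer: 17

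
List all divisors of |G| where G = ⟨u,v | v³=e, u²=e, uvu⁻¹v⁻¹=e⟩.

|G| = 6 = 2 · 3. By Lagrange's theorem the order of any subgroup divides 6; the divisors of 6 are 1, 2, 3, 6.

Answer: 1, 2, 3, 6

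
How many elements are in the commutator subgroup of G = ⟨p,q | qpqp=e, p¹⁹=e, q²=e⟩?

G' = [G, G] is generated by all commutators. The generator-pair commutators are: [p, q] = p².
The subgroup they normally generate is {e, p, p², p³, p⁴, p⁵, p⁶, p⁷, p⁸, p⁹, p¹⁰, p¹¹, p¹², p¹³, p¹⁴, p¹⁵, p¹⁶, p¹⁷, p¹⁸}, of order 19.
Check: |G/G'| = 38/19 = 2 is the order of the abelianisation.

Answer: 19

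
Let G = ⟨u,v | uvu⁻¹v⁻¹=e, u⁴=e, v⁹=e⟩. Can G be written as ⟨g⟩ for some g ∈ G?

|G| = 36. The element uv has order 36 (its powers give 36 distinct elements), so ⟨uv⟩ = G and G is cyclic.

Answer: Yes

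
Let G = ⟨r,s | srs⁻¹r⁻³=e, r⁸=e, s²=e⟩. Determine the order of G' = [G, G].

G' = [G, G] is generated by all commutators. The generator-pair commutators are: [r, s] = r⁶.
The subgroup they normally generate is {e, r², r⁴, r⁶}, of order 4.
Check: |G/G'| = 16/4 = 4 is the order of the abelianisation.

Answer: 4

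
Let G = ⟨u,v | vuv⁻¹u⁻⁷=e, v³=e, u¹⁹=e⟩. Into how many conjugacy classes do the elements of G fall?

The conjugacy classes (representative and size) are:
  [e] (size 1), [u¹¹] (size 3), [u¹⁴] (size 3), [u⁶] (size 3), [u¹⁷] (size 3), [u¹²] (size 3), [u¹⁰] (size 3), [u²v] (size 19), [u¹⁸v²] (size 19).
Class equation: 1 + 3 + 3 + 3 + 3 + 3 + 3 + 19 + 19 = 57 = |G|. So G has 9 conjugacy classes.

Answer: 9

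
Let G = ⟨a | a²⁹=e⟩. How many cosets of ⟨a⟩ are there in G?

First find ord(a) by computing successive powers:
  a¹ = a, a² = a², a³ = a³, a⁴ = a⁴, a⁵ = a⁵, a⁶ = a⁶, a⁷ = a⁷, a⁸ = a⁸, a⁹ = a⁹, a¹⁰ = a¹⁰, a¹¹ = a¹¹, a¹² = a¹², a¹³ = a¹³, a¹⁴ = a¹⁴, a¹⁵ = a¹⁵, a¹⁶ = a¹⁶, a¹⁷ = a¹⁷, a¹⁸ = a¹⁸, a¹⁹ = a¹⁹, a²⁰ = a²⁰, a²¹ = a²¹, a²² = a²², a²³ = a²³, a²⁴ = a²⁴, a²⁵ = a²⁵, a²⁶ = a²⁶, a²⁷ = a²⁷, a²⁸ = a²⁸, a²⁹ = e.
So |⟨a⟩| = ord(a) = 29. With |G| = 29, by Lagrange [G : ⟨a⟩] = 29/29 = 1.

Answer: 1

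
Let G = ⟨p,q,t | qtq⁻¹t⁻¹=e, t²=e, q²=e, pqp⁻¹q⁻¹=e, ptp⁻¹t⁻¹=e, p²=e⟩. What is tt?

Compute t · t by multiplying left to right and reducing via the relations at each step:
  t · t = e

Answer: e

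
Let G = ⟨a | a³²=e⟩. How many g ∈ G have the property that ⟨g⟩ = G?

G is cyclic of order 32. An element generates G iff its order is 32, and a cyclic group of order 32 has exactly φ(32) = 16 such elements.

Answer: 16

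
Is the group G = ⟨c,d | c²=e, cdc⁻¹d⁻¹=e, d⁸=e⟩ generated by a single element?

|G| = 16, but the maximum element order in G is 8 < 16. No single element generates all of G, so G is not cyclic.

Answer: No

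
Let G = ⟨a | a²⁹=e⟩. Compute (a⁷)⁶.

Compute successive powers of (a⁷), reducing at each step:
  (a⁷)²: (a⁷) · a⁷ = a¹⁴
  (a⁷)³: (a¹⁴) · a⁷ = a²¹
  (a⁷)⁴: (a²¹) · a⁷ = a²⁸
  (a⁷)⁵: (a²⁸) · a⁷ = a⁶
  (a⁷)⁶: (a⁶) · a⁷ = a¹³

Answer: a¹³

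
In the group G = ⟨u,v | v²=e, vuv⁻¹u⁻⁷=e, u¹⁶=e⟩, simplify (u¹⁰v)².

Compute successive powers of (u¹⁰v), reducing at each step:
  (u¹⁰v)²: (u¹⁰v) · u¹⁰ = v;   v · v = e

Answer: e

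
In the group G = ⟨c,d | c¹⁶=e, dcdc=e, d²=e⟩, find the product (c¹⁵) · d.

Compute (c¹⁵) · d by multiplying left to right and reducing via the relations at each step:
  (c¹⁵) · d = c¹⁵d

Answer: c¹⁵d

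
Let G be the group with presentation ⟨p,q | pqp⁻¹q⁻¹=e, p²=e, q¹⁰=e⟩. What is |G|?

Enumerate words in the generators, reducing via the relations: the distinct elements are
  {e, p, q, pq, q², q³, q⁴, q⁵, q⁶, q⁷, q⁸, q⁹, pq², pq³, pq⁴, pq⁵, pq⁶, pq⁷, pq⁸, pq⁹}.
No further products give new elements, so |G| = 20.

Answer: 20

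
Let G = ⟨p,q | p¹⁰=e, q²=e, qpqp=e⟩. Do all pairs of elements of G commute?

p·q = pq but q·p = p⁹q, so p·q ≠ q·p and G is not abelian.

Answer: No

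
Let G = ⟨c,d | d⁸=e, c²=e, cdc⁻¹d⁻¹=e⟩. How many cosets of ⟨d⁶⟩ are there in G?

First find ord(d⁶) by computing successive powers:
  (d⁶)¹ = d⁶, (d⁶)² = d⁴, (d⁶)³ = d², (d⁶)⁴ = e.
So |⟨d⁶⟩| = ord(d⁶) = 4. With |G| = 16, by Lagrange [G : ⟨d⁶⟩] = 16/4 = 4.

Answer: 4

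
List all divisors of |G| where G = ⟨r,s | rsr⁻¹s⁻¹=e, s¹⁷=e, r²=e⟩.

|G| = 34 = 2 · 17. By Lagrange's theorem the order of any subgroup divides 34; the divisors of 34 are 1, 2, 17, 34.

Answer: 1, 2, 17, 34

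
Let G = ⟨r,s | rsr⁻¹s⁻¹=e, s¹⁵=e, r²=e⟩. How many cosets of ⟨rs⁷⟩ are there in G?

First find ord(rs⁷) by computing successive powers:
  (rs⁷)¹ = rs⁷, (rs⁷)² = s¹⁴, (rs⁷)³ = rs⁶, (rs⁷)⁴ = s¹³, (rs⁷)⁵ = rs⁵, (rs⁷)⁶ = s¹², (rs⁷)⁷ = rs⁴, (rs⁷)⁸ = s¹¹, (rs⁷)⁹ = rs³, (rs⁷)¹⁰ = s¹⁰, (rs⁷)¹¹ = rs², (rs⁷)¹² = s⁹, (rs⁷)¹³ = rs, (rs⁷)¹⁴ = s⁸, (rs⁷)¹⁵ = r, (rs⁷)¹⁶ = s⁷, (rs⁷)¹⁷ = rs¹⁴, (rs⁷)¹⁸ = s⁶, (rs⁷)¹⁹ = rs¹³, (rs⁷)²⁰ = s⁵, (rs⁷)²¹ = rs¹², (rs⁷)²² = s⁴, (rs⁷)²³ = rs¹¹, (rs⁷)²⁴ = s³, (rs⁷)²⁵ = rs¹⁰, (rs⁷)²⁶ = s², (rs⁷)²⁷ = rs⁹, (rs⁷)²⁸ = s, (rs⁷)²⁹ = rs⁸, (rs⁷)³⁰ = e.
So |⟨rs⁷⟩| = ord(rs⁷) = 30. With |G| = 30, by Lagrange [G : ⟨rs⁷⟩] = 30/30 = 1.

Answer: 1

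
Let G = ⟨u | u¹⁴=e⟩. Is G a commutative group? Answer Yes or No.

G has a single generator, so G is cyclic and hence abelian.

Answer: Yes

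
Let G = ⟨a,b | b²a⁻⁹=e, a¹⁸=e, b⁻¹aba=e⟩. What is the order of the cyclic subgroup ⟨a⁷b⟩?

|⟨a⁷b⟩| equals the order of a⁷b. Compute successive powers until reaching e:
  (a⁷b)¹ = a⁷b, (a⁷b)² = a⁹, (a⁷b)³ = a⁷b⁻¹, (a⁷b)⁴ = e.
The smallest positive k with (a⁷b)ᵏ = e is 4, so |⟨a⁷b⟩| = 4.

Answer: 4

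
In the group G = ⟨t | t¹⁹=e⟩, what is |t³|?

Compute successive powers until reaching e:
  (t³)¹ = t³, (t³)² = t⁶, (t³)³ = t⁹, (t³)⁴ = t¹², (t³)⁵ = t¹⁵, (t³)⁶ = t¹⁸, (t³)⁷ = t², (t³)⁸ = t⁵, (t³)⁹ = t⁸, (t³)¹⁰ = t¹¹, (t³)¹¹ = t¹⁴, (t³)¹² = t¹⁷, (t³)¹³ = t, (t³)¹⁴ = t⁴, (t³)¹⁵ = t⁷, (t³)¹⁶ = t¹⁰, (t³)¹⁷ = t¹³, (t³)¹⁸ = t¹⁶, (t³)¹⁹ = e.
The smallest positive k with (t³)ᵏ = e is 19.

Answer: 19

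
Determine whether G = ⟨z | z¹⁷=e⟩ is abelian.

G has a single generator, so G is cyclic and hence abelian.

Answer: Yes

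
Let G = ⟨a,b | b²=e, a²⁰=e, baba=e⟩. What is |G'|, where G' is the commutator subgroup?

G' = [G, G] is generated by all commutators. The generator-pair commutators are: [a, b] = a².
The subgroup they normally generate is {e, a², a⁴, a⁶, a⁸, a¹⁰, a¹², a¹⁴, a¹⁶, a¹⁸}, of order 10.
Check: |G/G'| = 40/10 = 4 is the order of the abelianisation.

Answer: 10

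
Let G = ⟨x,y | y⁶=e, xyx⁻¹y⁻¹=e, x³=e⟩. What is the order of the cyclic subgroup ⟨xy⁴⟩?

|⟨xy⁴⟩| equals the order of xy⁴. Compute successive powers until reaching e:
  (xy⁴)¹ = xy⁴, (xy⁴)² = x²y², (xy⁴)³ = e.
The smallest positive k with (xy⁴)ᵏ = e is 3, so |⟨xy⁴⟩| = 3.

Answer: 3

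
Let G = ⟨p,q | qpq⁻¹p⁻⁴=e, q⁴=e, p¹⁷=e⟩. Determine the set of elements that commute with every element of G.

An element z ∈ Z(G) iff z commutes with every generator.
For example e is central: e·p = p = p·e; e·q = q = q·e.
Whereas p ∉ Z(G) since p·q = pq ≠ p⁴q = q·p.
Checking each of the 68 elements this way gives Z(G) = {e}, of order 1.

Answer: {e}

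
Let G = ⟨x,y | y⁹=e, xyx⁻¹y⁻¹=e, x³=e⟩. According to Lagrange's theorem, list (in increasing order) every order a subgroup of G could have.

|G| = 27 = 3³. By Lagrange's theorem the order of any subgroup divides 27; the divisors of 27 are 1, 3, 9, 27.

Answer: 1, 3, 9, 27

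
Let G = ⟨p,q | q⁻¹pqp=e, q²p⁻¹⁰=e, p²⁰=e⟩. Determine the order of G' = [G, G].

G' = [G, G] is generated by all commutators. The generator-pair commutators are: [p, q] = p².
The subgroup they normally generate is {e, p², p⁴, p⁶, p⁸, p¹⁰, p¹², p¹⁴, p¹⁶, p¹⁸}, of order 10.
Check: |G/G'| = 40/10 = 4 is the order of the abelianisation.

Answer: 10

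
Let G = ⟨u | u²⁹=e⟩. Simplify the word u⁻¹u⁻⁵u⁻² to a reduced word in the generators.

Multiply left to right, reducing at each step:
  (u²⁸) · u⁻⁵ = u²³
  (u²³) · u⁻² = u²¹

Answer: u²¹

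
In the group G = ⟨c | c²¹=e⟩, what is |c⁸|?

Compute successive powers until reaching e:
  (c⁸)¹ = c⁸, (c⁸)² = c¹⁶, (c⁸)³ = c³, (c⁸)⁴ = c¹¹, (c⁸)⁵ = c¹⁹, (c⁸)⁶ = c⁶, (c⁸)⁷ = c¹⁴, (c⁸)⁸ = c, (c⁸)⁹ = c⁹, (c⁸)¹⁰ = c¹⁷, (c⁸)¹¹ = c⁴, (c⁸)¹² = c¹², (c⁸)¹³ = c²⁰, (c⁸)¹⁴ = c⁷, (c⁸)¹⁵ = c¹⁵, (c⁸)¹⁶ = c², (c⁸)¹⁷ = c¹⁰, (c⁸)¹⁸ = c¹⁸, (c⁸)¹⁹ = c⁵, (c⁸)²⁰ = c¹³, (c⁸)²¹ = e.
The smallest positive k with (c⁸)ᵏ = e is 21.

Answer: 21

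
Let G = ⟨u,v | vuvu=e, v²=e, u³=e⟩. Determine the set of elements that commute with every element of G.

An element z ∈ Z(G) iff z commutes with every generator.
For example e is central: e·u = u = u·e; e·v = v = v·e.
Whereas u ∉ Z(G) since u·v = uv ≠ u²v = v·u.
Checking each of the 6 elements this way gives Z(G) = {e}, of order 1.

Answer: {e}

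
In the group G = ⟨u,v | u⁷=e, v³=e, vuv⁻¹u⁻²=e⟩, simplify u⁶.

Compute successive powers of u, reducing at each step:
  u²: u · u = u²
  u³: (u²) · u = u³
  u⁴: (u³) · u = u⁴
  u⁵: (u⁴) · u = u⁵
  u⁶: (u⁵) · u = u⁶

Answer: u⁶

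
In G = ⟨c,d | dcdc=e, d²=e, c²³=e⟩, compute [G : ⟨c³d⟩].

First find ord(c³d) by computing successive powers:
  (c³d)¹ = c³d, (c³d)² = e.
So |⟨c³d⟩| = ord(c³d) = 2. With |G| = 46, by Lagrange [G : ⟨c³d⟩] = 46/2 = 23.

Answer: 23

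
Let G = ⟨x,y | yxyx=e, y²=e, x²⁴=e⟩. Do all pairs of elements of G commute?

x·y = xy but y·x = x²³y, so x·y ≠ y·x and G is not abelian.

Answer: No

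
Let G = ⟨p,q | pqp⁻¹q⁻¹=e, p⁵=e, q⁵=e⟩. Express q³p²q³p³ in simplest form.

Multiply left to right, reducing at each step:
  (q³) · p² = p²q³
  (p²q³) · q³ = p²q
  (p²q) · p³ = q

Answer: q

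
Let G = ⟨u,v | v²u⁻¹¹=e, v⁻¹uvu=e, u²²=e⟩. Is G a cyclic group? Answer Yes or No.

Every cyclic group is abelian. But u·v = uv while v·u = u¹⁰v⁻¹, so u·v ≠ v·u and G is not abelian. Hence G is not cyclic.

Answer: No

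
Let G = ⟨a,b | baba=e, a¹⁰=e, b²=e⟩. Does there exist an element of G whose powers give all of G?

Every cyclic group is abelian. But a·b = ab while b·a = a⁹b, so a·b ≠ b·a and G is not abelian. Hence G is not cyclic.

Answer: No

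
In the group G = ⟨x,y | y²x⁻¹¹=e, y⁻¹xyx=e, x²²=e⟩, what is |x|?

Compute successive powers until reaching e:
  x¹ = x, x² = x², x³ = x³, x⁴ = x⁴, x⁵ = x⁵, x⁶ = x⁶, x⁷ = x⁷, x⁸ = x⁸, x⁹ = x⁹, x¹⁰ = x¹⁰, x¹¹ = x¹¹, x¹² = x¹², x¹³ = x¹³, x¹⁴ = x¹⁴, x¹⁵ = x¹⁵, x¹⁶ = x¹⁶, x¹⁷ = x¹⁷, x¹⁸ = x¹⁸, x¹⁹ = x¹⁹, x²⁰ = x²⁰, x²¹ = x²¹, x²² = e.
The smallest positive k with xᵏ = e is 22.

Answer: 22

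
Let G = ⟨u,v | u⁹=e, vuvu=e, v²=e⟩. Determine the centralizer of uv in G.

⟨uv⟩ ⊆ C_G(uv) since powers of uv commute with uv; so |C_G(uv)| ≥ |⟨uv⟩| = 2.
By orbit–stabilizer, |C_G(uv)| = |G| / |conj. class of uv| = 18 / 9 = 2.
The 2 elements commuting with uv are {e, uv}.

Answer: {e, uv}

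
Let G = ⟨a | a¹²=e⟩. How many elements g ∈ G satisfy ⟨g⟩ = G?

G is cyclic of order 12. An element generates G iff its order is 12, and a cyclic group of order 12 has exactly φ(12) = 4 such elements.

Answer: 4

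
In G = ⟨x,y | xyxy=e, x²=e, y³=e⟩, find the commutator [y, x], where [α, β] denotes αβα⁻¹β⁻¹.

[y, x] = y·x·y⁻¹·x⁻¹.
  y · x = xy²
  (xy²) · (y²) = xy
  (xy) · x = y²

Answer: y²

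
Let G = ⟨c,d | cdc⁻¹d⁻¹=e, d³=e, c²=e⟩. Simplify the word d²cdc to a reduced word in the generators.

Multiply left to right, reducing at each step:
  (d²) · c = cd²
  (cd²) · d = c
  c · c = e

Answer: e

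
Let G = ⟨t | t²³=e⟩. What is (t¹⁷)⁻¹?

The order of (t¹⁷) is 23 (smallest k with (t¹⁷)ᵏ = e), so (t¹⁷)⁻¹ = (t¹⁷)²² = t⁶.
Check: (t¹⁷) · (t⁶) → (t¹⁷) · t⁶ = e, giving e as required.

Answer: t⁶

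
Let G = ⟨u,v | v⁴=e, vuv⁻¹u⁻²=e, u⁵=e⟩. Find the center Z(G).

An element z ∈ Z(G) iff z commutes with every generator.
For example e is central: e·u = u = u·e; e·v = v = v·e.
Whereas u ∉ Z(G) since u·v = uv ≠ u²v = v·u.
Checking each of the 20 elements this way gives Z(G) = {e}, of order 1.

Answer: {e}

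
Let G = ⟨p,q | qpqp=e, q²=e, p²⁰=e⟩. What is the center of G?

An element z ∈ Z(G) iff z commutes with every generator.
For example p¹⁰ is central: (p¹⁰)·p = p¹¹ = p·(p¹⁰); (p¹⁰)·q = p¹⁰q = q·(p¹⁰).
Whereas p ∉ Z(G) since p·q = pq ≠ p¹⁹q = q·p.
Checking each of the 40 elements this way gives Z(G) = {e, p¹⁰}, of order 2.

Answer: {e, p¹⁰}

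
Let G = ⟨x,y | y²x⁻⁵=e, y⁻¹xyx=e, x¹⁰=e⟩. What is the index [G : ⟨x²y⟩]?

First find ord(x²y) by computing successive powers:
  (x²y)¹ = x²y, (x²y)² = x⁵, (x²y)³ = x²y⁻¹, (x²y)⁴ = e.
So |⟨x²y⟩| = ord(x²y) = 4. With |G| = 20, by Lagrange [G : ⟨x²y⟩] = 20/4 = 5.

Answer: 5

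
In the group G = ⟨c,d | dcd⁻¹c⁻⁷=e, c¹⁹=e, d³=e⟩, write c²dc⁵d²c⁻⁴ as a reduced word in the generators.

Multiply left to right, reducing at each step:
  (c²) · d = c²d
  (c²d) · c⁵ = c¹⁸d
  (c¹⁸d) · d² = c¹⁸
  (c¹⁸) · c⁻⁴ = c¹⁴

Answer: c¹⁴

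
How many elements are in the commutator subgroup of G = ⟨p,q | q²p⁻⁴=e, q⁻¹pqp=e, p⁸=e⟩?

G' = [G, G] is generated by all commutators. The generator-pair commutators are: [p, q] = p².
The subgroup they normally generate is {e, p², p⁴, p⁶}, of order 4.
Check: |G/G'| = 16/4 = 4 is the order of the abelianisation.

Answer: 4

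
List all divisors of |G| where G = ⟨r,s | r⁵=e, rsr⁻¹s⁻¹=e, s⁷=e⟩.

|G| = 35 = 5 · 7. By Lagrange's theorem the order of any subgroup divides 35; the divisors of 35 are 1, 5, 7, 35.

Answer: 1, 5, 7, 35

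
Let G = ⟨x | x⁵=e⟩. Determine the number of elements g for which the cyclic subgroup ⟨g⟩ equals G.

G is cyclic of order 5. An element generates G iff its order is 5, and a cyclic group of order 5 has exactly φ(5) = 4 such elements.

Answer: 4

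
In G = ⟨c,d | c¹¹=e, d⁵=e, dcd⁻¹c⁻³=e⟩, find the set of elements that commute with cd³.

⟨cd³⟩ ⊆ C_G(cd³) since powers of cd³ commute with cd³; so |C_G(cd³)| ≥ |⟨cd³⟩| = 5.
By orbit–stabilizer, |C_G(cd³)| = |G| / |conj. class of cd³| = 55 / 11 = 5.
The 5 elements commuting with cd³ are {e, cd³, c²d², c⁶d, c⁹d⁴}.

Answer: {e, cd³, c²d², c⁶d, c⁹d⁴}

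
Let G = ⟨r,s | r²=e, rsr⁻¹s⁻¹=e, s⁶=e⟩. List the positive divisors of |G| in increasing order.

|G| = 12 = 2² · 3. By Lagrange's theorem the order of any subgroup divides 12; the divisors of 12 are 1, 2, 3, 4, 6, 12.

Answer: 1, 2, 3, 4, 6, 12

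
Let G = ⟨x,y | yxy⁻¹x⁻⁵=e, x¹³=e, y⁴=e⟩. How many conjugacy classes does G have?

The conjugacy classes (representative and size) are:
  [e] (size 1), [x] (size 4), [x²] (size 4), [x⁹] (size 4), [x¹²y] (size 13), [x⁴y²] (size 13), [x¹²y³] (size 13).
Class equation: 1 + 4 + 4 + 4 + 13 + 13 + 13 = 52 = |G|. So G has 7 conjugacy classes.

Answer: 7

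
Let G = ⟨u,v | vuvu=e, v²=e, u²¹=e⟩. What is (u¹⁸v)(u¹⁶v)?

Compute (u¹⁸v) · (u¹⁶v) by multiplying left to right and reducing via the relations at each step:
  (u¹⁸v) · u¹⁶ = u²v
  (u²v) · v = u²

Answer: u²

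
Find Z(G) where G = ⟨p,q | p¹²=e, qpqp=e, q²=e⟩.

An element z ∈ Z(G) iff z commutes with every generator.
For example p⁶ is central: (p⁶)·p = p⁷ = p·(p⁶); (p⁶)·q = p⁶q = q·(p⁶).
Whereas p ∉ Z(G) since p·q = pq ≠ p¹¹q = q·p.
Checking each of the 24 elements this way gives Z(G) = {e, p⁶}, of order 2.

Answer: {e, p⁶}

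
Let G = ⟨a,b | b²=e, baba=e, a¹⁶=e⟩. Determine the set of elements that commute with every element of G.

An element z ∈ Z(G) iff z commutes with every generator.
For example a⁸ is central: (a⁸)·a = a⁹ = a·(a⁸); (a⁸)·b = a⁸b = b·(a⁸).
Whereas a ∉ Z(G) since a·b = ab ≠ a¹⁵b = b·a.
Checking each of the 32 elements this way gives Z(G) = {e, a⁸}, of order 2.

Answer: {e, a⁸}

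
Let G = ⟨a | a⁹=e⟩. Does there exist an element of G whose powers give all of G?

|G| = 9. The element a has order 9 (its powers give 9 distinct elements), so ⟨a⟩ = G and G is cyclic.

Answer: Yes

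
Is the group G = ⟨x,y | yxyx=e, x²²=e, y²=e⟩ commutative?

x·y = xy but y·x = x²¹y, so x·y ≠ y·x and G is not abelian.

Answer: No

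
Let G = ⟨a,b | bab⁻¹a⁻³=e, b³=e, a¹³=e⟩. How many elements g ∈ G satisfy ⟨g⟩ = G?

⟨g⟩ = G would require ord(g) = |G| = 39, but the maximum element order in G is 13 < 39. So G is not cyclic and no single element generates it: the count is 0.

Answer: 0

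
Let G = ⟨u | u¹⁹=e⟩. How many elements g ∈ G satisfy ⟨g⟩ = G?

G is cyclic of order 19. An element generates G iff its order is 19, and a cyclic group of order 19 has exactly φ(19) = 18 such elements.

Answer: 18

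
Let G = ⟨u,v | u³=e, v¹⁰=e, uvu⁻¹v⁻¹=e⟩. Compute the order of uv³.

Compute successive powers until reaching e:
  (uv³)¹ = uv³, (uv³)² = u²v⁶, (uv³)³ = v⁹, (uv³)⁴ = uv², (uv³)⁵ = u²v⁵, (uv³)⁶ = v⁸, (uv³)⁷ = uv, (uv³)⁸ = u²v⁴, (uv³)⁹ = v⁷, (uv³)¹⁰ = u, (uv³)¹¹ = u²v³, (uv³)¹² = v⁶, (uv³)¹³ = uv⁹, (uv³)¹⁴ = u²v², (uv³)¹⁵ = v⁵, (uv³)¹⁶ = uv⁸, (uv³)¹⁷ = u²v, (uv³)¹⁸ = v⁴, (uv³)¹⁹ = uv⁷, (uv³)²⁰ = u², (uv³)²¹ = v³, (uv³)²² = uv⁶, (uv³)²³ = u²v⁹, (uv³)²⁴ = v², (uv³)²⁵ = uv⁵, (uv³)²⁶ = u²v⁸, (uv³)²⁷ = v, (uv³)²⁸ = uv⁴, (uv³)²⁹ = u²v⁷, (uv³)³⁰ = e.
The smallest positive k with (uv³)ᵏ = e is 30.

Answer: 30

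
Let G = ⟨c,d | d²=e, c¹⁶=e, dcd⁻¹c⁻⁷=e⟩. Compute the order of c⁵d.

Compute successive powers until reaching e:
  (c⁵d)¹ = c⁵d, (c⁵d)² = c⁸, (c⁵d)³ = c¹³d, (c⁵d)⁴ = e.
The smallest positive k with (c⁵d)ᵏ = e is 4.

Answer: 4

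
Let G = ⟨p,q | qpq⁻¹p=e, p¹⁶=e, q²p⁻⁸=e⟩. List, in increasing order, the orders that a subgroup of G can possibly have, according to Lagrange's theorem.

|G| = 32 = 2⁵. By Lagrange's theorem the order of any subgroup divides 32; the divisors of 32 are 1, 2, 4, 8, 16, 32.

Answer: 1, 2, 4, 8, 16, 32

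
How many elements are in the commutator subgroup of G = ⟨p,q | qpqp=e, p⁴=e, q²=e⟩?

G' = [G, G] is generated by all commutators. The generator-pair commutators are: [p, q] = p².
The subgroup they normally generate is {e, p²}, of order 2.
Check: |G/G'| = 8/2 = 4 is the order of the abelianisation.

Answer: 2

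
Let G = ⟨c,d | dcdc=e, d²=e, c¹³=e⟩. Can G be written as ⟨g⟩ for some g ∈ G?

Every cyclic group is abelian. But c·d = cd while d·c = c¹²d, so c·d ≠ d·c and G is not abelian. Hence G is not cyclic.

Answer: No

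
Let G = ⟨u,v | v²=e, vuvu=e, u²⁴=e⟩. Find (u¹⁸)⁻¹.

The order of (u¹⁸) is 4 (smallest k with (u¹⁸)ᵏ = e), so (u¹⁸)⁻¹ = (u¹⁸)³ = u⁶.
Check: (u¹⁸) · (u⁶) → (u¹⁸) · u⁶ = e, giving e as required.

Answer: u⁶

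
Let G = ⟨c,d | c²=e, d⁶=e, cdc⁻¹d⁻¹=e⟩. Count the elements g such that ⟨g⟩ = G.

⟨g⟩ = G would require ord(g) = |G| = 12, but the maximum element order in G is 6 < 12. So G is not cyclic and no single element generates it: the count is 0.

Answer: 0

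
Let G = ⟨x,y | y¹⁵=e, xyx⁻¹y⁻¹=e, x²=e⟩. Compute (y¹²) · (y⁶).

Compute (y¹²) · (y⁶) by multiplying left to right and reducing via the relations at each step:
  (y¹²) · y⁶ = y³

Answer: y³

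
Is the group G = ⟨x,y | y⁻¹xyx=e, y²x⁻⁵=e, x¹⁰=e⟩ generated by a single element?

Every cyclic group is abelian. But x·y = xy while y·x = x⁴y⁻¹, so x·y ≠ y·x and G is not abelian. Hence G is not cyclic.

Answer: No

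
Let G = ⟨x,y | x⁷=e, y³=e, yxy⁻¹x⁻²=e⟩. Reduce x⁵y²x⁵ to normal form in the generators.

Multiply left to right, reducing at each step:
  (x⁵) · y² = x⁵y²
  (x⁵y²) · x⁵ = x⁴y²

Answer: x⁴y²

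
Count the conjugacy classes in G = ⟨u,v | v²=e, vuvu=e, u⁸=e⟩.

The conjugacy classes (representative and size) are:
  [e] (size 1), [u] (size 2), [u⁶] (size 2), [u³] (size 2), [u⁴] (size 1), [v] (size 4), [u⁵v] (size 4).
Class equation: 1 + 2 + 2 + 2 + 1 + 4 + 4 = 16 = |G|. So G has 7 conjugacy classes.

Answer: 7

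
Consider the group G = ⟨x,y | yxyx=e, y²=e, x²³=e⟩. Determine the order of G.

Enumerate words in the generators, reducing via the relations: the distinct elements are
  {e, x, y, xy, x², x³, x⁴, x⁵, x⁶, x⁷, x⁸, x⁹, x²y, x²², x²¹, x²⁰, x³y, x¹², x¹³, x¹¹, x¹⁰, x¹⁴, x¹⁵, x¹⁶, x¹⁷, x¹⁸, x¹⁹, x⁴y, x⁵y, x⁶y, x⁷y, x⁸y, x⁹y, x²²y, x²¹y, x²⁰y, x¹²y, x¹³y, x¹¹y, x¹⁰y, x¹⁴y, x¹⁵y, x¹⁶y, x¹⁷y, x¹⁸y, x¹⁹y}.
No further products give new elements, so |G| = 46.

Answer: 46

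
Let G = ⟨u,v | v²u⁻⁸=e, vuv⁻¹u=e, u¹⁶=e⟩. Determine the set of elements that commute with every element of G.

An element z ∈ Z(G) iff z commutes with every generator.
For example u⁸ is central: (u⁸)·u = u⁹ = u·(u⁸); (u⁸)·v = v⁻¹ = v·(u⁸).
Whereas u ∉ Z(G) since u·v = uv ≠ u⁷v⁻¹ = v·u.
Checking each of the 32 elements this way gives Z(G) = {e, u⁸}, of order 2.

Answer: {e, u⁸}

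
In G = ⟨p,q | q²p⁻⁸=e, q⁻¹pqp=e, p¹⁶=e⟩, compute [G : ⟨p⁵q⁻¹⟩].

First find ord(p⁵q⁻¹) by computing successive powers:
  (p⁵q⁻¹)¹ = p⁵q⁻¹, (p⁵q⁻¹)² = p⁸, (p⁵q⁻¹)³ = p⁵q, (p⁵q⁻¹)⁴ = e.
So |⟨p⁵q⁻¹⟩| = ord(p⁵q⁻¹) = 4. With |G| = 32, by Lagrange [G : ⟨p⁵q⁻¹⟩] = 32/4 = 8.

Answer: 8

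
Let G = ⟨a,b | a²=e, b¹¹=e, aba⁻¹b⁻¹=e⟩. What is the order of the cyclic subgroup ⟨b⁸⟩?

|⟨b⁸⟩| equals the order of b⁸. Compute successive powers until reaching e:
  (b⁸)¹ = b⁸, (b⁸)² = b⁵, (b⁸)³ = b², (b⁸)⁴ = b¹⁰, (b⁸)⁵ = b⁷, (b⁸)⁶ = b⁴, (b⁸)⁷ = b, (b⁸)⁸ = b⁹, (b⁸)⁹ = b⁶, (b⁸)¹⁰ = b³, (b⁸)¹¹ = e.
The smallest positive k with (b⁸)ᵏ = e is 11, so |⟨b⁸⟩| = 11.

Answer: 11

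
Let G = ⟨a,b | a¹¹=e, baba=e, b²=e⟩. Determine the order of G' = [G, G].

G' = [G, G] is generated by all commutators. The generator-pair commutators are: [a, b] = a².
The subgroup they normally generate is {e, a, a², a³, a⁴, a⁵, a⁶, a⁷, a⁸, a⁹, a¹⁰}, of order 11.
Check: |G/G'| = 22/11 = 2 is the order of the abelianisation.

Answer: 11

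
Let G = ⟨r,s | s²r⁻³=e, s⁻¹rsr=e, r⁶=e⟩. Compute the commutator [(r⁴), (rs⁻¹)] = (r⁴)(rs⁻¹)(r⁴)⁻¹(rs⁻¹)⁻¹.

[(r⁴), (rs⁻¹)] = (r⁴)·(rs⁻¹)·(r⁴)⁻¹·(rs⁻¹)⁻¹.
  (r⁴) · (rs⁻¹) = r²s
  (r²s) · (r²) = s
  s · (rs) = r²

Answer: r²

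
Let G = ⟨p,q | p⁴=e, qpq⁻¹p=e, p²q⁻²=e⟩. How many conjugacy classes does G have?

The conjugacy classes (representative and size) are:
  [e] (size 1), [p³] (size 2), [p²] (size 1), [q⁻¹] (size 2), [pq] (size 2).
Class equation: 1 + 2 + 1 + 2 + 2 = 8 = |G|. So G has 5 conjugacy classes.

Answer: 5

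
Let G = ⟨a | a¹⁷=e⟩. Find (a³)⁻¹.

The order of (a³) is 17 (smallest k with (a³)ᵏ = e), so (a³)⁻¹ = (a³)¹⁶ = a¹⁴.
Check: (a³) · (a¹⁴) → (a³) · a¹⁴ = e, giving e as required.

Answer: a¹⁴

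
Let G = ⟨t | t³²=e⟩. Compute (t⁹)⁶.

Compute successive powers of (t⁹), reducing at each step:
  (t⁹)²: (t⁹) · t⁹ = t¹⁸
  (t⁹)³: (t¹⁸) · t⁹ = t²⁷
  (t⁹)⁴: (t²⁷) · t⁹ = t⁴
  (t⁹)⁵: (t⁴) · t⁹ = t¹³
  (t⁹)⁶: (t¹³) · t⁹ = t²²

Answer: t²²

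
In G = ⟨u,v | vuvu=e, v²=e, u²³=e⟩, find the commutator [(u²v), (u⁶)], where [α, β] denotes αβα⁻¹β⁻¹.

[(u²v), (u⁶)] = (u²v)·(u⁶)·(u²v)⁻¹·(u⁶)⁻¹.
  (u²v) · (u⁶) = u¹⁹v
  (u¹⁹v) · (u²v) = u¹⁷
  (u¹⁷) · (u¹⁷) = u¹¹

Answer: u¹¹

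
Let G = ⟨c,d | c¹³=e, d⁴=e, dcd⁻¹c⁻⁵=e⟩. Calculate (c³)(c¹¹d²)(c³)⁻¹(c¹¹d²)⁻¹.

[(c³), (c¹¹d²)] = (c³)·(c¹¹d²)·(c³)⁻¹·(c¹¹d²)⁻¹.
  (c³) · (c¹¹d²) = cd²
  (cd²) · (c¹⁰) = c⁴d²
  (c⁴d²) · (c¹¹d²) = c⁶

Answer: c⁶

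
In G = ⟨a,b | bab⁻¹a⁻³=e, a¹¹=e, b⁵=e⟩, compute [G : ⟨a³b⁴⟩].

First find ord(a³b⁴) by computing successive powers:
  (a³b⁴)¹ = a³b⁴, (a³b⁴)² = a⁴b³, (a³b⁴)³ = a⁸b², (a³b⁴)⁴ = a²b, (a³b⁴)⁵ = e.
So |⟨a³b⁴⟩| = ord(a³b⁴) = 5. With |G| = 55, by Lagrange [G : ⟨a³b⁴⟩] = 55/5 = 11.

Answer: 11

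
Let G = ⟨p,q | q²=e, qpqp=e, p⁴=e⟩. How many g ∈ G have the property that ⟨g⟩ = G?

⟨g⟩ = G would require ord(g) = |G| = 8, but the maximum element order in G is 4 < 8. So G is not cyclic and no single element generates it: the count is 0.

Answer: 0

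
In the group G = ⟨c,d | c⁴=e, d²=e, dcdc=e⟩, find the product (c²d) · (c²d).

Compute (c²d) · (c²d) by multiplying left to right and reducing via the relations at each step:
  (c²d) · c² = d
  d · d = e

Answer: e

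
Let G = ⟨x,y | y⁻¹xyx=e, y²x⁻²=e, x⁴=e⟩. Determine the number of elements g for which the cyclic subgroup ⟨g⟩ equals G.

⟨g⟩ = G would require ord(g) = |G| = 8, but the maximum element order in G is 4 < 8. So G is not cyclic and no single element generates it: the count is 0.

Answer: 0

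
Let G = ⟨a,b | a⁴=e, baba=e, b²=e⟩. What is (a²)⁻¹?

The order of (a²) is 2 (smallest k with (a²)ᵏ = e), so (a²)⁻¹ = (a²)¹ = a².
Check: (a²) · (a²) → (a²) · a² = e, giving e as required.

Answer: a²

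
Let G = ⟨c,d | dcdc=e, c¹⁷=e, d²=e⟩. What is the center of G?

An element z ∈ Z(G) iff z commutes with every generator.
For example e is central: e·c = c = c·e; e·d = d = d·e.
Whereas c ∉ Z(G) since c·d = cd ≠ c¹⁶d = d·c.
Checking each of the 34 elements this way gives Z(G) = {e}, of order 1.

Answer: {e}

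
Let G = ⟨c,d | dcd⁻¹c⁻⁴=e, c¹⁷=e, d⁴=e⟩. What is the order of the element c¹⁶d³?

Compute successive powers until reaching e:
  (c¹⁶d³)¹ = c¹⁶d³, (c¹⁶d³)² = c³d², (c¹⁶d³)³ = c⁴d, (c¹⁶d³)⁴ = e.
The smallest positive k with (c¹⁶d³)ᵏ = e is 4.

Answer: 4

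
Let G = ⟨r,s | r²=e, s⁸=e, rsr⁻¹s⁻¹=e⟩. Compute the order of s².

Compute successive powers until reaching e:
  (s²)¹ = s², (s²)² = s⁴, (s²)³ = s⁶, (s²)⁴ = e.
The smallest positive k with (s²)ᵏ = e is 4.

Answer: 4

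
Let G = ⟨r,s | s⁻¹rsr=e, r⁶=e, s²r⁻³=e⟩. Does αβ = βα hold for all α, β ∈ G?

r·s = rs but s·r = r²s⁻¹, so r·s ≠ s·r and G is not abelian.

Answer: No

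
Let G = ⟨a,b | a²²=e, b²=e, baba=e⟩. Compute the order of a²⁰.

Compute successive powers until reaching e:
  (a²⁰)¹ = a²⁰, (a²⁰)² = a¹⁸, (a²⁰)³ = a¹⁶, (a²⁰)⁴ = a¹⁴, (a²⁰)⁵ = a¹², (a²⁰)⁶ = a¹⁰, (a²⁰)⁷ = a⁸, (a²⁰)⁸ = a⁶, (a²⁰)⁹ = a⁴, (a²⁰)¹⁰ = a², (a²⁰)¹¹ = e.
The smallest positive k with (a²⁰)ᵏ = e is 11.

Answer: 11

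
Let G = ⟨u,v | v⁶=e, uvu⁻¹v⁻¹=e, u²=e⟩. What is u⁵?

Compute successive powers of u, reducing at each step:
  u²: u · u = e
  u³: e · u = u
  u⁴: u · u = e
  u⁵: e · u = u

Answer: u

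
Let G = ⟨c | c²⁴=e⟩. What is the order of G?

G is generated by a single element, so G is cyclic. The relator gives c²⁴ = e and no smaller power is forced to be e, so the 24 powers {c, e, c², c³, c⁴, c⁵, c⁶, c⁷, c⁸, c⁹, c²², c²³, c²¹, c²⁰, c¹², c¹³, c¹¹, c¹⁰, c¹⁴, c¹⁵, c¹⁶, c¹⁷, c¹⁸, c¹⁹} are distinct. Hence |G| = 24.

Answer: 24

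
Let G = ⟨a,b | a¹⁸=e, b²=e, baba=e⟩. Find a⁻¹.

The order of a is 18 (smallest k with aᵏ = e), so a⁻¹ = a¹⁷ = a¹⁷.
Check: a · (a¹⁷) → a · a¹⁷ = e, giving e as required.

Answer: a¹⁷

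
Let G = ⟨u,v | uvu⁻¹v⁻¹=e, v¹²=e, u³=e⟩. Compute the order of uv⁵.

Compute successive powers until reaching e:
  (uv⁵)¹ = uv⁵, (uv⁵)² = u²v¹⁰, (uv⁵)³ = v³, (uv⁵)⁴ = uv⁸, (uv⁵)⁵ = u²v, (uv⁵)⁶ = v⁶, (uv⁵)⁷ = uv¹¹, (uv⁵)⁸ = u²v⁴, (uv⁵)⁹ = v⁹, (uv⁵)¹⁰ = uv², (uv⁵)¹¹ = u²v⁷, (uv⁵)¹² = e.
The smallest positive k with (uv⁵)ᵏ = e is 12.

Answer: 12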